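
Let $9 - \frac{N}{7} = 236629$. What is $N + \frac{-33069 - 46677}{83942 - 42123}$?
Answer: $- \frac{69266562206}{41819} \approx -1.6563 \cdot 10^{6}$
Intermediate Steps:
$N = -1656340$ ($N = 63 - 1656403 = -1656340$)
$N + \frac{-33069 - 46677}{83942 - 42123} = -1656340 + \frac{-33069 - 46677}{83942 - 42123} = -1656340 - \frac{79746}{41819} = - \frac{69266562206}{41819}$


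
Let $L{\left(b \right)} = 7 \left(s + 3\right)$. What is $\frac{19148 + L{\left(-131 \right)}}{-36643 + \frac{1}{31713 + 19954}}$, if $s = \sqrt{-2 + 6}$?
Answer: $- \frac{991128061}{1893233880} \approx -0.52351$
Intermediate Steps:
$s = 2$ ($s = \sqrt{4} = 2$)
$L{\left(b \right)} = 35$ ($L{\left(b \right)} = 7 \left(2 + 3\right) = 7 \cdot 5 = 35$)
$\frac{19148 + L{\left(-131 \right)}}{-36643 + \frac{1}{31713 + 19954}} = \frac{19148 + 35}{-36643 + \frac{1}{31713 + 19954}} = \frac{19183}{-36643 + \frac{1}{51667}} = \frac{19183}{- \frac{1893233880}{51667}} = 19183 \left(- \frac{51667}{1893233880}\right) = - \frac{991128061}{1893233880}$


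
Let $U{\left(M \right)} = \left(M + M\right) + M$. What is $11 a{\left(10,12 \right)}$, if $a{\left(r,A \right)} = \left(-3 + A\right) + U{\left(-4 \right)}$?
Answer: $-33$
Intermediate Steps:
$U{\left(M \right)} = 3 M$ ($U{\left(M \right)} = 2 M + M = 3 M$)
$a{\left(r,A \right)} = -15 + A$ ($a{\left(r,A \right)} = \left(-3 + A\right) + 3 \left(-4\right) = \left(-3 + A\right) - 12 = -15 + A$)
$11 a{\left(10,12 \right)} = 11 \left(-15 + 12\right) = 11 \left(-3\right) = -33$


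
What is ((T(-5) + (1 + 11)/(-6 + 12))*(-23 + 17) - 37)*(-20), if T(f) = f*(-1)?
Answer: 1580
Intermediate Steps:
T(f) = -f
((T(-5) + (1 + 11)/(-6 + 12))*(-23 + 17) - 37)*(-20) = ((-1*(-5) + (1 + 11)/(-6 + 12))*(-23 + 17) - 37)*(-20) = ((5 + 12/6)*(-6) - 37)*(-20) = ((5 + 12*(⅙))*(-6) - 37)*(-20) = ((5 + 2)*(-6) - 37)*(-20) = (7*(-6) - 37)*(-20) = (-42 - 37)*(-20) = -79*(-20) = 1580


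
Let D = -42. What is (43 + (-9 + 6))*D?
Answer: -1680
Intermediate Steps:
(43 + (-9 + 6))*D = (43 + (-9 + 6))*(-42) = (43 - 3)*(-42) = 40*(-42) = -1680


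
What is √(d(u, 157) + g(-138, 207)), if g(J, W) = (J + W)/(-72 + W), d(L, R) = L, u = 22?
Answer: √5065/15 ≈ 4.7446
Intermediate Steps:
g(J, W) = (J + W)/(-72 + W)
√(d(u, 157) + g(-138, 207)) = √(22 + (-138 + 207)/(-72 + 207)) = √(22 + 69/135) = √(22 + (1/135)*69) = √(22 + 23/45) = √(1013/45) = √5065/15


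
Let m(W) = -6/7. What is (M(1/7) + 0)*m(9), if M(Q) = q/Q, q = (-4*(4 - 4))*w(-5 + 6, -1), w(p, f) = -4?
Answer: 0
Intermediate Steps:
m(W) = -6/7 (m(W) = -6*⅐ = -6/7)
q = 0 (q = -4*(4 - 4)*(-4) = -4*0*(-4) = 0*(-4) = 0)
M(Q) = 0 (M(Q) = 0/Q = 0)
(M(1/7) + 0)*m(9) = (0 + 0)*(-6/7) = 0*(-6/7) = 0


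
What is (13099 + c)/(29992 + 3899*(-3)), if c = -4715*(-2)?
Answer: 22529/18295 ≈ 1.2314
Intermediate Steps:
c = 9430
(13099 + c)/(29992 + 3899*(-3)) = (13099 + 9430)/(29992 + 3899*(-3)) = 22529/(29992 - 11697) = 22529/18295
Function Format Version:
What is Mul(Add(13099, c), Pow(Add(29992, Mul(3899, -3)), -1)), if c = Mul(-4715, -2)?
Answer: Rational(22529, 18295) ≈ 1.2314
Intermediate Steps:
c = 9430
Mul(Add(13099, c), Pow(Add(29992, Mul(3899, -3)), -1)) = Mul(Add(13099, 9430), Pow(Add(29992, Mul(3899, -3)), -1)) = Mul(22529, Pow(Add(29992, -11697), -1)) = Mul(22529, Pow(18295, -1)) = Mul(22529, Rational(1, 18295)) = Rational(22529, 18295)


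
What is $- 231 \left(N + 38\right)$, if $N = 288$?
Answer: $-75306$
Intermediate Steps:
$- 231 \left(N + 38\right) = - 231 \left(288 + 38\right) = \left(-231\right) 326 = -75306$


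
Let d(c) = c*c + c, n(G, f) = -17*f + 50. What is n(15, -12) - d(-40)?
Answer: -1306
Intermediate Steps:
n(G, f) = 50 - 17*f
d(c) = c + c² (d(c) = c² + c = c + c²)
n(15, -12) - d(-40) = (50 - 17*(-12)) - (-40)*(1 - 40) = (50 + 204) - (-40)*(-39) = 254 - 1*1560 = 254 - 1560 = -1306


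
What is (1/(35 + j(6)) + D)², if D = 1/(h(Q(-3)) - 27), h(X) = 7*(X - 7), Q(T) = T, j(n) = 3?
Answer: 3481/13586596 ≈ 0.00025621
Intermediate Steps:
h(X) = -49 + 7*X (h(X) = 7*(-7 + X) = -49 + 7*X)
D = -1/97 (D = 1/((-49 + 7*(-3)) - 27) = 1/((-49 - 21) - 27) = 1/(-70 - 27) = 1/(-97) = -1/97 ≈ -0.010309)
(1/(35 + j(6)) + D)² = (1/(35 + 3) - 1/97)² = (1/38 - 1/97)² = (59/3686)² = 3481/13586596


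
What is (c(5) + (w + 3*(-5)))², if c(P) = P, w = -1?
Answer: 121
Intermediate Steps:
(c(5) + (w + 3*(-5)))² = (5 + (-1 + 3*(-5)))² = (5 + (-1 - 15))² = (5 - 16)² = (-11)² = 121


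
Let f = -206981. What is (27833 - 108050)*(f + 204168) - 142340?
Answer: 225508081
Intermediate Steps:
(27833 - 108050)*(f + 204168) - 142340 = (27833 - 108050)*(-206981 + 204168) - 142340 = -80217*(-2813) - 142340 = 225650421 - 142340 = 225508081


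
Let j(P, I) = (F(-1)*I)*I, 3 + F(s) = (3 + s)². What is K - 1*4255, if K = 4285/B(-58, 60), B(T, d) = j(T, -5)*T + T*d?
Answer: -4196287/986 ≈ -4255.9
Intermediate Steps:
F(s) = -3 + (3 + s)²
j(P, I) = I² (j(P, I) = ((-3 + (3 - 1)²)*I)*I = ((-3 + 2²)*I)*I = ((-3 + 4)*I)*I = (1*I)*I = I*I = I²)
B(T, d) = 25*T + T*d (B(T, d) = (-5)²*T + T*d = 25*T + T*d)
K = -857/986 (K = 4285/((-58*(25 + 60))) = 4285/((-58*85)) = 4285/(-4930) = 4285*(-1/4930) = -857/986 ≈ -0.86917)
K - 1*4255 = -857/986 - 1*4255 = -857/986 - 4255 = -4196287/986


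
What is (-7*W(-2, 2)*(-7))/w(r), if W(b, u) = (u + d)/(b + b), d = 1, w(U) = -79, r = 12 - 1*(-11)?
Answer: 147/316 ≈ 0.46519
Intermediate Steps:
r = 23 (r = 12 + 11 = 23)
W(b, u) = (1 + u)/(2*b) (W(b, u) = (u + 1)/(b + b) = (1 + u)/((2*b)) = (1 + u)*(1/(2*b)) = (1 + u)/(2*b))
(-7*W(-2, 2)*(-7))/w(r) = (-7*(1 + 2)/(2*(-2))*(-7))/(-79) = (-7*(-1)*3/(2*2)*(-7))*(-1/79) = (-7*(-3/4)*(-7))*(-1/79) = ((21/4)*(-7))*(-1/79) = -147/4*(-1/79) = 147/316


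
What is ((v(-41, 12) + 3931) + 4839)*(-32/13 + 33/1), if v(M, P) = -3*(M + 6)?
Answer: 3523375/13 ≈ 2.7103e+5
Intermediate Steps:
v(M, P) = -18 - 3*M (v(M, P) = -3*(6 + M) = -18 - 3*M)
((v(-41, 12) + 3931) + 4839)*(-32/13 + 33/1) = (((-18 - 3*(-41)) + 3931) + 4839)*(-32/13 + 33/1) = (((-18 + 123) + 3931) + 4839)*(-32*1/13 + 33*1) = ((105 + 3931) + 4839)*(-32/13 + 33) = (4036 + 4839)*(397/13) = 8875*(397/13) = 3523375/13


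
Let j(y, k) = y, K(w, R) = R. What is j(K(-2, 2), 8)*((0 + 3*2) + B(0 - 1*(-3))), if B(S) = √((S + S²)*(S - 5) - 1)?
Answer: 12 + 10*I ≈ 12.0 + 10.0*I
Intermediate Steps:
B(S) = √(-1 + (-5 + S)*(S + S²)) (B(S) = √((S + S²)*(-5 + S) - 1) = √((-5 + S)*(S + S²) - 1) = √(-1 + (-5 + S)*(S + S²)))
j(K(-2, 2), 8)*((0 + 3*2) + B(0 - 1*(-3))) = 2*((0 + 3*2) + √(-1 + (0 - 1*(-3))³ - 5*(0 - 1*(-3)) - 4*(0 - 1*(-3))²)) = 2*((0 + 6) + √(-1 + (0 + 3)³ - 5*(0 + 3) - 4*(0 + 3)²)) = 2*(6 + √(-1 + 3³ - 5*3 - 4*3²)) = 2*(6 + √(-1 + 27 - 15 - 4*9)) = 2*(6 + √(-1 + 27 - 15 - 36)) = 2*(6 + √(-25)) = 2*(6 + 5*I) = 12 + 10*I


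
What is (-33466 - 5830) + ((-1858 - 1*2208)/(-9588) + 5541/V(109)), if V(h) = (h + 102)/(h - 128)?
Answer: -40253518627/1011534 ≈ -39795.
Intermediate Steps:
V(h) = (102 + h)/(-128 + h)
(-33466 - 5830) + ((-1858 - 1*2208)/(-9588) + 5541/V(109)) = (-33466 - 5830) + ((-1858 - 1*2208)/(-9588) + 5541/(((102 + 109)/(-128 + 109)))) = -39296 + ((-1858 - 2208)*(-1/9588) + 5541/((211/(-19)))) = -39296 + (-4066*(-1/9588) + 5541/((-1/19*211))) = -39296 + (2033/4794 + 5541/(-211/19)) = -39296 + (2033/4794 + 5541*(-19/211)) = -39296 + (2033/4794 - 105279/211) = -39296 - 504278563/1011534 = -40253518627/1011534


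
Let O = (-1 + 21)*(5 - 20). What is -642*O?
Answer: 192600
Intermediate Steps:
O = -300 (O = 20*(-15) = -300)
-642*O = -642*(-300) = 192600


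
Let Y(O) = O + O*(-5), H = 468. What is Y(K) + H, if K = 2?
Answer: 460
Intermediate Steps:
Y(O) = -4*O (Y(O) = O - 5*O = -4*O)
Y(K) + H = -4*2 + 468 = -8 + 468 = 460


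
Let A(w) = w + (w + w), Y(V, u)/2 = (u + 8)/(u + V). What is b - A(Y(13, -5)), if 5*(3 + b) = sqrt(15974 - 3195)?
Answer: -21/4 + sqrt(12779)/5 ≈ 17.359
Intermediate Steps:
Y(V, u) = 2*(8 + u)/(V + u) (Y(V, u) = 2*((u + 8)/(u + V)) = 2*((8 + u)/(V + u)) = 2*(8 + u)/(V + u))
A(w) = 3*w (A(w) = w + 2*w = 3*w)
b = -3 + sqrt(12779)/5 (b = -3 + sqrt(15974 - 3195)/5 = -3 + sqrt(12779)/5 ≈ 19.609)
b - A(Y(13, -5)) = (-3 + sqrt(12779)/5) - 3*2*(8 - 5)/(13 - 5) = (-3 + sqrt(12779)/5) - 3*2*3/8 = (-3 + sqrt(12779)/5) - 3*2*(1/8)*3 = (-3 + sqrt(12779)/5) - 3*3/4 = (-3 + sqrt(12779)/5) - 1*9/4 = (-3 + sqrt(12779)/5) - 9/4 = -21/4 + sqrt(12779)/5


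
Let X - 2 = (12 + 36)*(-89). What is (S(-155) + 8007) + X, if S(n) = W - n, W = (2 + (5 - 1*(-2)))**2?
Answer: 3973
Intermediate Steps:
W = 81 (W = (2 + (5 + 2))**2 = (2 + 7)**2 = 9**2 = 81)
S(n) = 81 - n
X = -4270 (X = 2 + (12 + 36)*(-89) = 2 + 48*(-89) = 2 - 4272 = -4270)
(S(-155) + 8007) + X = ((81 - 1*(-155)) + 8007) - 4270 = ((81 + 155) + 8007) - 4270 = (236 + 8007) - 4270 = 8243 - 4270 = 3973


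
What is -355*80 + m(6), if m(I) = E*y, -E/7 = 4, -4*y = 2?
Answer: -28386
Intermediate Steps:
y = -1/2 (y = -1/4*2 = -1/2 ≈ -0.50000)
E = -28 (E = -7*4 = -28)
m(I) = 14 (m(I) = -28*(-1/2) = 14)
-355*80 + m(6) = -355*80 + 14 = -28400 + 14 = -28386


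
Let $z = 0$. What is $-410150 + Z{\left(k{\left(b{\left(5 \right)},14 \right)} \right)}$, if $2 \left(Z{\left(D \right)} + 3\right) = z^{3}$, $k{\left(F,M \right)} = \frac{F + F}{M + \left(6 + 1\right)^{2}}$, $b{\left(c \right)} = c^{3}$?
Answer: $-410153$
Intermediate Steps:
$k{\left(F,M \right)} = \frac{2 F}{49 + M}$ ($k{\left(F,M \right)} = \frac{2 F}{M + 7^{2}} = \frac{2 F}{M + 49} = \frac{2 F}{49 + M}$)
$Z{\left(D \right)} = -3$ ($Z{\left(D \right)} = -3 + \frac{0^{3}}{2} = -3 + \frac{1}{2} \cdot 0 = -3 + 0 = -3$)
$-410150 + Z{\left(k{\left(b{\left(5 \right)},14 \right)} \right)} = -410150 - 3 = -410153$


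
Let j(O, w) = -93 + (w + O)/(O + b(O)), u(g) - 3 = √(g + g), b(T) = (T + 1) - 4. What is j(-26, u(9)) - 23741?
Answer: -1310847/55 - 3*√2/55 ≈ -23834.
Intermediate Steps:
b(T) = -3 + T (b(T) = (1 + T) - 4 = -3 + T)
u(g) = 3 + √2*√g (u(g) = 3 + √(g + g) = 3 + √(2*g) = 3 + √2*√g)
j(O, w) = -93 + (O + w)/(-3 + 2*O) (j(O, w) = -93 + (w + O)/(O + (-3 + O)) = -93 + (O + w)/(-3 + 2*O))
j(-26, u(9)) - 23741 = (279 + (3 + √2*√9) - 185*(-26))/(-3 + 2*(-26)) - 23741 = (279 + (3 + √2*3) + 4810)/(-3 - 52) - 23741 = (279 + (3 + 3*√2) + 4810)/(-55) - 23741 = -(5092 + 3*√2)/55 - 23741 = (-5092/55 - 3*√2/55) - 23741 = -1310847/55 - 3*√2/55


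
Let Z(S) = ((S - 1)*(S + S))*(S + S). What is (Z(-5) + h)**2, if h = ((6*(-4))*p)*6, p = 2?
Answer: 788544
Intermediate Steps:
Z(S) = 4*S**2*(-1 + S) (Z(S) = ((-1 + S)*(2*S))*(2*S) = (2*S*(-1 + S))*(2*S) = 4*S**2*(-1 + S))
h = -288 (h = ((6*(-4))*2)*6 = -24*2*6 = -48*6 = -288)
(Z(-5) + h)**2 = (4*(-5)**2*(-1 - 5) - 288)**2 = (4*25*(-6) - 288)**2 = (-600 - 288)**2 = (-888)**2 = 788544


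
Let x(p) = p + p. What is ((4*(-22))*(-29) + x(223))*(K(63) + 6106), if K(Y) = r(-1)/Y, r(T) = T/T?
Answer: 1153267642/63 ≈ 1.8306e+7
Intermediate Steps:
x(p) = 2*p
r(T) = 1
K(Y) = 1/Y
((4*(-22))*(-29) + x(223))*(K(63) + 6106) = ((4*(-22))*(-29) + 2*223)*(1/63 + 6106) = (-88*(-29) + 446)*(1/63 + 6106) = (2552 + 446)*(384679/63) = 2998*(384679/63) = 1153267642/63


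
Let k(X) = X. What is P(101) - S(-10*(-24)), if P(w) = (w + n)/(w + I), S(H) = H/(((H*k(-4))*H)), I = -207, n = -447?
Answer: 166133/50880 ≈ 3.2652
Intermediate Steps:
S(H) = -1/(4*H) (S(H) = H/(((H*(-4))*H)) = H/(((-4*H)*H)) = H/((-4*H**2)) = H*(-1/(4*H**2)) = -1/(4*H))
P(w) = (-447 + w)/(-207 + w) (P(w) = (w - 447)/(w - 207) = (-447 + w)/(-207 + w))
P(101) - S(-10*(-24)) = (-447 + 101)/(-207 + 101) - (-1)/(4*((-10*(-24)))) = -346/(-106) - (-1)/(4*240) = -1/106*(-346) - (-1)/(4*240) = 173/53 - 1*(-1/960) = 173/53 + 1/960 = 166133/50880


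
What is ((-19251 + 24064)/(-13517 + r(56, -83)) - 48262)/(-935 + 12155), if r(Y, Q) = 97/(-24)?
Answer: -7830687911/1820473050 ≈ -4.3015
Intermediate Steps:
r(Y, Q) = -97/24 (r(Y, Q) = 97*(-1/24) = -97/24)
((-19251 + 24064)/(-13517 + r(56, -83)) - 48262)/(-935 + 12155) = ((-19251 + 24064)/(-13517 - 97/24) - 48262)/(-935 + 12155) = (4813/(-324505/24) - 48262)/11220 = (4813*(-24/324505) - 48262)*(1/11220) = (-115512/324505 - 48262)*(1/11220) = -15661375822/324505*1/11220 = -7830687911/1820473050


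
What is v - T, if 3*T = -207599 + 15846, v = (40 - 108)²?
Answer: 205625/3 ≈ 68542.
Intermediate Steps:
v = 4624 (v = (-68)² = 4624)
T = -191753/3 (T = (-207599 + 15846)/3 = (⅓)*(-191753) = -191753/3 ≈ -63918.)
v - T = 4624 - 1*(-191753/3) = 4624 + 191753/3 = 205625/3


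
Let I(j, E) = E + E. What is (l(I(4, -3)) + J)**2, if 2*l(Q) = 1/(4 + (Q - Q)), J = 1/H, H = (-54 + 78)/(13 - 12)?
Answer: 1/36 ≈ 0.027778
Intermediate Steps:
I(j, E) = 2*E
H = 24 (H = 24/1 = 24*1 = 24)
J = 1/24 ≈ 0.041667
l(Q) = 1/8 (l(Q) = 1/(2*(4 + (Q - Q))) = 1/(2*(4 + 0)) = (1/2)/4 = (1/2)*(1/4) = 1/8)
(l(I(4, -3)) + J)**2 = (1/8 + 1/24)**2 = (1/6)**2 = 1/36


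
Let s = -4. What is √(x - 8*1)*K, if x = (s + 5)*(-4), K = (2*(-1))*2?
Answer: -8*I*√3 ≈ -13.856*I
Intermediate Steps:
K = -4 (K = -2*2 = -4)
x = -4 (x = (-4 + 5)*(-4) = 1*(-4) = -4)
√(x - 8*1)*K = √(-4 - 8*1)*(-4) = √(-4 - 8)*(-4) = √(-12)*(-4) = (2*I*√3)*(-4) = -8*I*√3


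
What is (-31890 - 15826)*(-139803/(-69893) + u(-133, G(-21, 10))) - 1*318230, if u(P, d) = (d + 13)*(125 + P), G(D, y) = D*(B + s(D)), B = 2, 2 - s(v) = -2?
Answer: -3043765896090/69893 ≈ -4.3549e+7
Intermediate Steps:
s(v) = 4 (s(v) = 2 - 1*(-2) = 2 + 2 = 4)
G(D, y) = 6*D (G(D, y) = D*(2 + 4) = D*6 = 6*D)
u(P, d) = (13 + d)*(125 + P)
(-31890 - 15826)*(-139803/(-69893) + u(-133, G(-21, 10))) - 1*318230 = (-31890 - 15826)*(-139803/(-69893) + (1625 + 13*(-133) + 125*(6*(-21)) - 798*(-21))) - 1*318230 = -47716*(-139803*(-1/69893) + (1625 - 1729 + 125*(-126) - 133*(-126))) - 318230 = -47716*(139803/69893 + (1625 - 1729 - 15750 + 16758)) - 318230 = -47716*(139803/69893 + 904) - 318230 = -47716*63323075/69893 - 318230 = -3021523846700/69893 - 318230 = -3043765896090/69893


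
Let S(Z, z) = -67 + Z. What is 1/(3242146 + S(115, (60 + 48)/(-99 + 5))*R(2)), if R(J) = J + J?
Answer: 1/3242338 ≈ 3.0842e-7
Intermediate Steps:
R(J) = 2*J
1/(3242146 + S(115, (60 + 48)/(-99 + 5))*R(2)) = 1/(3242146 + (-67 + 115)*(2*2)) = 1/(3242146 + 48*4) = 1/(3242146 + 192) = 1/3242338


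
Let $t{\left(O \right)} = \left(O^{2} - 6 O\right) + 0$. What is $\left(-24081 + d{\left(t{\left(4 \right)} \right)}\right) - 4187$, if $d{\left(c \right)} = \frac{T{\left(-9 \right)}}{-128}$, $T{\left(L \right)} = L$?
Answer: $- \frac{3618295}{128} \approx -28268.0$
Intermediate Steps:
$t{\left(O \right)} = O^{2} - 6 O$
$d{\left(c \right)} = \frac{9}{128}$ ($d{\left(c \right)} = - \frac{9}{-128} = \left(-9\right) \left(- \frac{1}{128}\right) = \frac{9}{128}$)
$\left(-24081 + d{\left(t{\left(4 \right)} \right)}\right) - 4187 = \left(-24081 + \frac{9}{128}\right) - 4187 = - \frac{3082359}{128} - 4187 = - \frac{3618295}{128}$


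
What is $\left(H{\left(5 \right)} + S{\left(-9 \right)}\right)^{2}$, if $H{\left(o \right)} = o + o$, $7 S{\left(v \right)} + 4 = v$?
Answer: $\frac{3249}{49} \approx 66.306$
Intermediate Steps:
$S{\left(v \right)} = - \frac{4}{7} + \frac{v}{7}$
$H{\left(o \right)} = 2 o$
$\left(H{\left(5 \right)} + S{\left(-9 \right)}\right)^{2} = \left(2 \cdot 5 + \left(- \frac{4}{7} + \frac{1}{7} \left(-9\right)\right)\right)^{2} = \left(10 - \frac{13}{7}\right)^{2} = \left(\frac{57}{7}\right)^{2} = \frac{3249}{49}$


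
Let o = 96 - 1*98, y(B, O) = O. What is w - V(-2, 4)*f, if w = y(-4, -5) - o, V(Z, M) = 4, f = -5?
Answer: 17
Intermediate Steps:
o = -2 (o = 96 - 98 = -2)
w = -3 (w = -5 - 1*(-2) = -5 + 2 = -3)
w - V(-2, 4)*f = -3 - 4*(-5) = -3 - 1*(-20) = -3 + 20 = 17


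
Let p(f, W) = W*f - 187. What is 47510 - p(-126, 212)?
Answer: 74409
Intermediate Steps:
p(f, W) = -187 + W*f
47510 - p(-126, 212) = 47510 - (-187 + 212*(-126)) = 47510 - (-187 - 26712) = 47510 - 1*(-26899) = 47510 + 26899 = 74409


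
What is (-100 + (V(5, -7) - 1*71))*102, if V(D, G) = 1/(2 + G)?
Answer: -87312/5 ≈ -17462.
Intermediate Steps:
(-100 + (V(5, -7) - 1*71))*102 = (-100 + (1/(2 - 7) - 1*71))*102 = (-100 + (1/(-5) - 71))*102 = (-100 + (-⅕ - 71))*102 = (-100 - 356/5)*102 = -856/5*102 = -87312/5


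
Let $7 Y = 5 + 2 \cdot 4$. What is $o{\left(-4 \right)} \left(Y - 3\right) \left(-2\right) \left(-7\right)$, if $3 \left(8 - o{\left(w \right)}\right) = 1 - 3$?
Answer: $- \frac{416}{3} \approx -138.67$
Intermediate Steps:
$o{\left(w \right)} = \frac{26}{3}$ ($o{\left(w \right)} = 8 - \frac{1 - 3}{3} = 8 - - \frac{2}{3} = 8 + \frac{2}{3} = \frac{26}{3}$)
$Y = \frac{13}{7}$ ($Y = \frac{5 + 2 \cdot 4}{7} = \frac{5 + 8}{7} = \frac{1}{7} \cdot 13 = \frac{13}{7} \approx 1.8571$)
$o{\left(-4 \right)} \left(Y - 3\right) \left(-2\right) \left(-7\right) = \frac{26 \left(\frac{13}{7} - 3\right) \left(-2\right)}{3} \left(-7\right) = \frac{26 \left(\left(- \frac{8}{7}\right) \left(-2\right)\right)}{3} \left(-7\right) = \frac{26}{3} \cdot \frac{16}{7} \left(-7\right) = \frac{416}{21} \left(-7\right) = - \frac{416}{3}$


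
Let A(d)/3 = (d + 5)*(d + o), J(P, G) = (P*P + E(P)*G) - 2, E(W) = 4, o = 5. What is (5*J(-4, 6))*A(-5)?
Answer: 0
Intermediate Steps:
J(P, G) = -2 + P² + 4*G (J(P, G) = (P*P + 4*G) - 2 = (P² + 4*G) - 2 = -2 + P² + 4*G)
A(d) = 3*(5 + d)² (A(d) = 3*((d + 5)*(d + 5)) = 3*((5 + d)*(5 + d)) = 3*(5 + d)²)
(5*J(-4, 6))*A(-5) = (5*(-2 + (-4)² + 4*6))*(75 + 3*(-5)² + 30*(-5)) = (5*(-2 + 16 + 24))*(75 + 3*25 - 150) = (5*38)*(75 + 75 - 150) = 190*0 = 0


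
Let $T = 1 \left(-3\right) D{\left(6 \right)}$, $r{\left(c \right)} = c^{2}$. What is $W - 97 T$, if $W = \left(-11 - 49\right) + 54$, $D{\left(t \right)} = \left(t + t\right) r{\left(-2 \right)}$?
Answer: $13962$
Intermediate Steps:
$D{\left(t \right)} = 8 t$ ($D{\left(t \right)} = \left(t + t\right) \left(-2\right)^{2} = 2 t 4 = 8 t$)
$W = -6$ ($W = -60 + 54 = -6$)
$T = -144$ ($T = 1 \left(-3\right) 8 \cdot 6 = \left(-3\right) 48 = -144$)
$W - 97 T = -6 - -13968 = -6 + 13968 = 13962$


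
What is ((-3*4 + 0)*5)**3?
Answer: -216000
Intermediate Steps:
((-3*4 + 0)*5)**3 = ((-12 + 0)*5)**3 = (-12*5)**3 = (-60)**3 = -216000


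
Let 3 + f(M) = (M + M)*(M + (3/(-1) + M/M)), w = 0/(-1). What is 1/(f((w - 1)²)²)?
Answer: 1/25 ≈ 0.040000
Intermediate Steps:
w = 0 (w = 0*(-1) = 0)
f(M) = -3 + 2*M*(-2 + M) (f(M) = -3 + (M + M)*(M + (3/(-1) + M/M)) = -3 + (2*M)*(M + (3*(-1) + 1)) = -3 + (2*M)*(M + (-3 + 1)) = -3 + (2*M)*(M - 2) = -3 + (2*M)*(-2 + M) = -3 + 2*M*(-2 + M))
1/(f((w - 1)²)²) = 1/((-3 - 4*(0 - 1)² + 2*((0 - 1)²)²)²) = 1/((-3 - 4*(-1)² + 2*((-1)²)²)²) = 1/((-3 - 4*1 + 2*1²)²) = 1/((-3 - 4 + 2*1)²) = 1/((-3 - 4 + 2)²) = 1/((-5)²) = 1/25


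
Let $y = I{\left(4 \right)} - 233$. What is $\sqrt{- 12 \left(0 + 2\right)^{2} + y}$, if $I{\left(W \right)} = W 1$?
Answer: $i \sqrt{277} \approx 16.643 i$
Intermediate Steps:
$I{\left(W \right)} = W$
$y = -229$ ($y = 4 - 233 = -229$)
$\sqrt{- 12 \left(0 + 2\right)^{2} + y} = \sqrt{- 12 \left(0 + 2\right)^{2} - 229} = \sqrt{- 12 \cdot 2^{2} - 229} = \sqrt{\left(-12\right) 4 - 229} = \sqrt{-48 - 229} = \sqrt{-277} = i \sqrt{277}$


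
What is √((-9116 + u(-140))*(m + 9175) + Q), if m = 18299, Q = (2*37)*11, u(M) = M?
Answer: I*√254298530 ≈ 15947.0*I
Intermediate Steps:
Q = 814 (Q = 74*11 = 814)
√((-9116 + u(-140))*(m + 9175) + Q) = √((-9116 - 140)*(18299 + 9175) + 814) = √(-9256*27474 + 814) = √(-254299344 + 814) = √(-254298530) = I*√254298530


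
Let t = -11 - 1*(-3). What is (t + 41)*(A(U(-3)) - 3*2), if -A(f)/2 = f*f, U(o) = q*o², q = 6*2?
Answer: -770022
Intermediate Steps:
q = 12
U(o) = 12*o²
A(f) = -2*f² (A(f) = -2*f*f = -2*f²)
t = -8 (t = -11 + 3 = -8)
(t + 41)*(A(U(-3)) - 3*2) = (-8 + 41)*(-2*(12*(-3)²)² - 3*2) = 33*(-2*(12*9)² - 6) = 33*(-2*108² - 6) = 33*(-2*11664 - 6) = 33*(-23328 - 6) = 33*(-23334) = -770022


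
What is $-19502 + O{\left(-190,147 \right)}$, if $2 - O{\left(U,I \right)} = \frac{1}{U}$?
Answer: $- \frac{3704999}{190} \approx -19500.0$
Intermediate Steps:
$O{\left(U,I \right)} = 2 - \frac{1}{U}$
$-19502 + O{\left(-190,147 \right)} = -19502 + \left(2 - \frac{1}{-190}\right) = -19502 + \left(2 - - \frac{1}{190}\right) = -19502 + \left(2 + \frac{1}{190}\right) = -19502 + \frac{381}{190} = - \frac{3704999}{190}$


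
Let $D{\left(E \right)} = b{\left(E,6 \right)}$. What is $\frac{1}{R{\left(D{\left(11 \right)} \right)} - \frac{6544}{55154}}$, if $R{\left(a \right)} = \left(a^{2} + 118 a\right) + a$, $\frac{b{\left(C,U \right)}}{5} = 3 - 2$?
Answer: $\frac{27577}{17094468} \approx 0.0016132$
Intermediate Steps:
$b{\left(C,U \right)} = 5$ ($b{\left(C,U \right)} = 5 \left(3 - 2\right) = 5 \cdot 1 = 5$)
$D{\left(E \right)} = 5$
$R{\left(a \right)} = a^{2} + 119 a$
$\frac{1}{R{\left(D{\left(11 \right)} \right)} - \frac{6544}{55154}} = \frac{1}{5 \left(119 + 5\right) - \frac{6544}{55154}} = \frac{1}{5 \cdot 124 - \frac{3272}{27577}} = \frac{1}{620 - \frac{3272}{27577}} = \frac{1}{\frac{17094468}{27577}} = \frac{27577}{17094468}$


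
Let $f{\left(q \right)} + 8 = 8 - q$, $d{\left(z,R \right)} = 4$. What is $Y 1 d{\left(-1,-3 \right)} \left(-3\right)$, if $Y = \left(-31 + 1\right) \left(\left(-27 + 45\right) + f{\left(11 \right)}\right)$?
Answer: $2520$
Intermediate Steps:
$f{\left(q \right)} = - q$ ($f{\left(q \right)} = -8 - \left(-8 + q\right) = - q$)
$Y = -210$ ($Y = \left(-31 + 1\right) \left(\left(-27 + 45\right) - 11\right) = - 30 \left(18 - 11\right) = \left(-30\right) 7 = -210$)
$Y 1 d{\left(-1,-3 \right)} \left(-3\right) = - 210 \cdot 1 \cdot 4 \left(-3\right) = - 210 \cdot 4 \left(-3\right) = \left(-210\right) \left(-12\right) = 2520$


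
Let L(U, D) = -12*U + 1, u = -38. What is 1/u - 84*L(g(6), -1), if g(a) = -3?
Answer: -118105/38 ≈ -3108.0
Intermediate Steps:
L(U, D) = 1 - 12*U
1/u - 84*L(g(6), -1) = 1/(-38) - 84*(1 - 12*(-3)) = -1/38 - 84*(1 + 36) = -1/38 - 84*37 = -1/38 - 3108 = -118105/38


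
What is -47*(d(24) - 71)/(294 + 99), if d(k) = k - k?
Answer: 3337/393 ≈ 8.4911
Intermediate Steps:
d(k) = 0
-47*(d(24) - 71)/(294 + 99) = -47*(0 - 71)/(294 + 99) = -(-3337)/393 = -47*(-71/393) = 3337/393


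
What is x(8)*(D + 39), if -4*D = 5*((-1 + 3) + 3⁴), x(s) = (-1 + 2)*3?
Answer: -777/4 ≈ -194.25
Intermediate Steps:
x(s) = 3 (x(s) = 1*3 = 3)
D = -415/4 (D = -5*((-1 + 3) + 3⁴)/4 = -5*(2 + 81)/4 = -5*83/4 = -¼*415 = -415/4 ≈ -103.75)
x(8)*(D + 39) = 3*(-415/4 + 39) = 3*(-259/4) = -777/4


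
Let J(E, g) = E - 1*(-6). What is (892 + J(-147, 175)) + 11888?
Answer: 12639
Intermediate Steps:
J(E, g) = 6 + E (J(E, g) = E + 6 = 6 + E)
(892 + J(-147, 175)) + 11888 = (892 + (6 - 147)) + 11888 = (892 - 141) + 11888 = 751 + 11888 = 12639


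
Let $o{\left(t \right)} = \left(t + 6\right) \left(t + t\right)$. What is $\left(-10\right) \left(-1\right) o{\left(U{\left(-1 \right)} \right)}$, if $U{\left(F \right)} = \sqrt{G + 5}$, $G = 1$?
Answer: $120 + 120 \sqrt{6} \approx 413.94$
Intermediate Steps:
$U{\left(F \right)} = \sqrt{6}$ ($U{\left(F \right)} = \sqrt{1 + 5} = \sqrt{6}$)
$o{\left(t \right)} = 2 t \left(6 + t\right)$ ($o{\left(t \right)} = \left(6 + t\right) 2 t = 2 t \left(6 + t\right)$)
$\left(-10\right) \left(-1\right) o{\left(U{\left(-1 \right)} \right)} = \left(-10\right) \left(-1\right) 2 \sqrt{6} \left(6 + \sqrt{6}\right) = 10 \cdot 2 \sqrt{6} \left(6 + \sqrt{6}\right) = 20 \sqrt{6} \left(6 + \sqrt{6}\right)$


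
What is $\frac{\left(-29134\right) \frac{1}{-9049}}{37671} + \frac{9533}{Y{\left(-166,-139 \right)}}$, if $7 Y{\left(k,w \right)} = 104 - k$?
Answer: $\frac{7582532242243}{30679639110} \approx 247.15$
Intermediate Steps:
$Y{\left(k,w \right)} = \frac{104}{7} - \frac{k}{7}$ ($Y{\left(k,w \right)} = \frac{104 - k}{7} = \frac{104}{7} - \frac{k}{7}$)
$\frac{\left(-29134\right) \frac{1}{-9049}}{37671} + \frac{9533}{Y{\left(-166,-139 \right)}} = \frac{\left(-29134\right) \frac{1}{-9049}}{37671} + \frac{9533}{\frac{104}{7} - - \frac{166}{7}} = \left(-29134\right) \left(- \frac{1}{9049}\right) \frac{1}{37671} + \frac{9533}{\frac{104}{7} + \frac{166}{7}} = \frac{29134}{9049} \cdot \frac{1}{37671} + \frac{9533}{\frac{270}{7}} = \frac{29134}{340884879} + 9533 \cdot \frac{7}{270} = \frac{29134}{340884879} + \frac{66731}{270} = \frac{7582532242243}{30679639110}$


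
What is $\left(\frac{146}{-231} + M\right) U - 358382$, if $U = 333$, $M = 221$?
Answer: $- \frac{21944959}{77} \approx -2.85 \cdot 10^{5}$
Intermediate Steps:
$\left(\frac{146}{-231} + M\right) U - 358382 = \left(\frac{146}{-231} + 221\right) 333 - 358382 = \left(146 \left(- \frac{1}{231}\right) + 221\right) 333 - 358382 = \left(- \frac{146}{231} + 221\right) 333 - 358382 = \frac{50905}{231} \cdot 333 - 358382 = \frac{5650455}{77} - 358382 = - \frac{21944959}{77}$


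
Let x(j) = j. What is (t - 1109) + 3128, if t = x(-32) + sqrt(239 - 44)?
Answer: 1987 + sqrt(195) ≈ 2001.0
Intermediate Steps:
t = -32 + sqrt(195) (t = -32 + sqrt(239 - 44) = -32 + sqrt(195) ≈ -18.036)
(t - 1109) + 3128 = ((-32 + sqrt(195)) - 1109) + 3128 = (-1141 + sqrt(195)) + 3128 = 1987 + sqrt(195)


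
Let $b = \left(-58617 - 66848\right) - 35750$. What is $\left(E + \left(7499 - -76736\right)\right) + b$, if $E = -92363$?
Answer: $-169343$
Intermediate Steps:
$b = -161215$ ($b = -125465 - 35750 = -161215$)
$\left(E + \left(7499 - -76736\right)\right) + b = \left(-92363 + \left(7499 - -76736\right)\right) - 161215 = \left(-92363 + \left(7499 + 76736\right)\right) - 161215 = \left(-92363 + 84235\right) - 161215 = -8128 - 161215 = -169343$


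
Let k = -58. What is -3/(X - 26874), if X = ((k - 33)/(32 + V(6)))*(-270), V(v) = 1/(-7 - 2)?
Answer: 41/356748 ≈ 0.00011493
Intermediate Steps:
V(v) = -⅑ (V(v) = 1/(-9) = -⅑)
X = 31590/41 (X = ((-58 - 33)/(32 - ⅑))*(-270) = -91/287/9*(-270) = -91*9/287*(-270) = -117/41*(-270) = 31590/41 ≈ 770.49)
-3/(X - 26874) = -3/(31590/41 - 26874) = -3/(-1070244/41) = -41/1070244*(-3) = 41/356748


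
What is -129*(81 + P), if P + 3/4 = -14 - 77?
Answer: 5547/4 ≈ 1386.8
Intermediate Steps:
P = -367/4 (P = -¾ + (-14 - 77) = -¾ - 91 = -367/4 ≈ -91.750)
-129*(81 + P) = -129*(81 - 367/4) = -129*(-43/4) = 5547/4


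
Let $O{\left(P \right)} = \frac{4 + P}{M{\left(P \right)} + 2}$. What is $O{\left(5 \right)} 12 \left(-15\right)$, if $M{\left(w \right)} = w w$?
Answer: $-60$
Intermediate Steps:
$M{\left(w \right)} = w^{2}$
$O{\left(P \right)} = \frac{4 + P}{2 + P^{2}}$ ($O{\left(P \right)} = \frac{4 + P}{P^{2} + 2} = \frac{4 + P}{2 + P^{2}}$)
$O{\left(5 \right)} 12 \left(-15\right) = \frac{4 + 5}{2 + 5^{2}} \cdot 12 \left(-15\right) = \frac{1}{2 + 25} \cdot 9 \cdot 12 \left(-15\right) = \frac{1}{27} \cdot 9 \cdot 12 \left(-15\right) = \frac{1}{3} \cdot 12 \left(-15\right) = 4 \left(-15\right) = -60$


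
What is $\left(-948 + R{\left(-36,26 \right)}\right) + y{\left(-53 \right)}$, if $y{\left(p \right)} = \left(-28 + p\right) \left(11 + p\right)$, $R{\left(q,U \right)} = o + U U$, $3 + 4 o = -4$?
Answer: $\frac{12513}{4} \approx 3128.3$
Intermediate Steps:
$o = - \frac{7}{4}$ ($o = - \frac{3}{4} + \frac{1}{4} \left(-4\right) = - \frac{3}{4} - 1 = - \frac{7}{4} \approx -1.75$)
$R{\left(q,U \right)} = - \frac{7}{4} + U^{2}$ ($R{\left(q,U \right)} = - \frac{7}{4} + U U = - \frac{7}{4} + U^{2}$)
$\left(-948 + R{\left(-36,26 \right)}\right) + y{\left(-53 \right)} = \left(-948 - \left(\frac{7}{4} - 26^{2}\right)\right) - \left(-593 - 2809\right) = \left(-948 + \left(- \frac{7}{4} + 676\right)\right) + \left(-308 + 2809 + 901\right) = \left(-948 + \frac{2697}{4}\right) + 3402 = - \frac{1095}{4} + 3402 = \frac{12513}{4}$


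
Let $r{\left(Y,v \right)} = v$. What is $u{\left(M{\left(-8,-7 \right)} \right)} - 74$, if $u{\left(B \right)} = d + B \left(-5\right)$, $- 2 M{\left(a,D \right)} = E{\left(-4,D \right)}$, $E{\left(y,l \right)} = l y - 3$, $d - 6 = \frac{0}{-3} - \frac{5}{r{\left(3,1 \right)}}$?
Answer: $- \frac{21}{2} \approx -10.5$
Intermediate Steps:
$d = 1$ ($d = 6 + \left(\frac{0}{-3} - \frac{5}{1}\right) = 6 + \left(0 \left(- \frac{1}{3}\right) - 5\right) = 6 + \left(0 - 5\right) = 6 - 5 = 1$)
$E{\left(y,l \right)} = -3 + l y$
$M{\left(a,D \right)} = \frac{3}{2} + 2 D$ ($M{\left(a,D \right)} = - \frac{-3 + D \left(-4\right)}{2} = - \frac{-3 - 4 D}{2} = \frac{3}{2} + 2 D$)
$u{\left(B \right)} = 1 - 5 B$ ($u{\left(B \right)} = 1 + B \left(-5\right) = 1 - 5 B$)
$u{\left(M{\left(-8,-7 \right)} \right)} - 74 = \left(1 - 5 \left(\frac{3}{2} + 2 \left(-7\right)\right)\right) - 74 = \left(1 - 5 \left(\frac{3}{2} - 14\right)\right) - 74 = \left(1 - - \frac{125}{2}\right) - 74 = \left(1 + \frac{125}{2}\right) - 74 = \frac{127}{2} - 74 = - \frac{21}{2}$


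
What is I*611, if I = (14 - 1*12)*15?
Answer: 18330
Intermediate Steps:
I = 30 (I = (14 - 12)*15 = 2*15 = 30)
I*611 = 30*611 = 18330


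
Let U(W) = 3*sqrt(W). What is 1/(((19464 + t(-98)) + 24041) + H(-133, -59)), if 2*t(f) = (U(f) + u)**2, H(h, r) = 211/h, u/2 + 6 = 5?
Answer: 133*I/(3*(1862*sqrt(2) + 1909189*I)) ≈ 2.3221e-5 + 3.2028e-8*I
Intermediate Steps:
u = -2 (u = -12 + 2*5 = -12 + 10 = -2)
t(f) = (-2 + 3*sqrt(f))**2/2 (t(f) = (3*sqrt(f) - 2)**2/2 = (-2 + 3*sqrt(f))**2/2)
1/(((19464 + t(-98)) + 24041) + H(-133, -59)) = 1/(((19464 + (-2 + 3*sqrt(-98))**2/2) + 24041) + 211/(-133)) = 1/(((19464 + (-2 + 3*(7*I*sqrt(2)))**2/2) + 24041) + 211*(-1/133)) = 1/(((19464 + (-2 + 21*I*sqrt(2))**2/2) + 24041) - 211/133) = 1/((43505 + (-2 + 21*I*sqrt(2))**2/2) - 211/133) = 1/(5785954/133 + (-2 + 21*I*sqrt(2))**2/2)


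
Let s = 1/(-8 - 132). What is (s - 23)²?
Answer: 10374841/19600 ≈ 529.33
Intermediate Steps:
s = -1/140 (s = 1/(-140) = -1/140 ≈ -0.0071429)
(s - 23)² = (-1/140 - 23)² = (-3221/140)² = 10374841/19600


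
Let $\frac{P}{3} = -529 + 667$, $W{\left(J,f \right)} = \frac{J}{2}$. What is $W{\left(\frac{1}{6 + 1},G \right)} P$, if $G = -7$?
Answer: $\frac{207}{7} \approx 29.571$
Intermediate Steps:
$W{\left(J,f \right)} = \frac{J}{2}$ ($W{\left(J,f \right)} = J \frac{1}{2} = \frac{J}{2}$)
$P = 414$ ($P = 3 \left(-529 + 667\right) = 3 \cdot 138 = 414$)
$W{\left(\frac{1}{6 + 1},G \right)} P = \frac{1}{2 \left(6 + 1\right)} 414 = \frac{1}{2 \cdot 7} \cdot 414 = \frac{1}{2} \cdot \frac{1}{7} \cdot 414 = \frac{1}{14} \cdot 414 = \frac{207}{7}$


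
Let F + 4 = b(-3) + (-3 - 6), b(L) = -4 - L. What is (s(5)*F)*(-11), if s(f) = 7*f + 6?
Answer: 6314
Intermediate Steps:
s(f) = 6 + 7*f
F = -14 (F = -4 + ((-4 - 1*(-3)) + (-3 - 6)) = -4 + ((-4 + 3) - 9) = -4 + (-1 - 9) = -4 - 10 = -14)
(s(5)*F)*(-11) = ((6 + 7*5)*(-14))*(-11) = ((6 + 35)*(-14))*(-11) = (41*(-14))*(-11) = -574*(-11) = 6314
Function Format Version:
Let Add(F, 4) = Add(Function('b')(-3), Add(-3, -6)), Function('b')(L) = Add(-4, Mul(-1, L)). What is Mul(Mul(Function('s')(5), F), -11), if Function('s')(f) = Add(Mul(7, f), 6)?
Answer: 6314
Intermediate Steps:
Function('s')(f) = Add(6, Mul(7, f))
F = -14 (F = Add(-4, Add(Add(-4, Mul(-1, -3)), Add(-3, -6))) = Add(-4, Add(Add(-4, 3), -9)) = Add(-4, Add(-1, -9)) = Add(-4, -10) = -14)
Mul(Mul(Function('s')(5), F), -11) = Mul(Mul(Add(6, Mul(7, 5)), -14), -11) = Mul(Mul(Add(6, 35), -14), -11) = Mul(Mul(41, -14), -11) = Mul(-574, -11) = 6314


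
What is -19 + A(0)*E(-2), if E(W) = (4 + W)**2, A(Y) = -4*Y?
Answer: -19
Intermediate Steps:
-19 + A(0)*E(-2) = -19 + (-4*0)*(4 - 2)**2 = -19 + 0*2**2 = -19 + 0*4 = -19 + 0 = -19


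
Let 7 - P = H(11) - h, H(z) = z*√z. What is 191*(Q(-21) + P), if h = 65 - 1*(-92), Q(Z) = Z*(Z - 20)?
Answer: 195775 - 2101*√11 ≈ 1.8881e+5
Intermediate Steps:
Q(Z) = Z*(-20 + Z)
H(z) = z^(3/2)
h = 157 (h = 65 + 92 = 157)
P = 164 - 11*√11 (P = 7 - (11^(3/2) - 1*157) = 7 - (11*√11 - 157) = 7 - (-157 + 11*√11) = 7 + (157 - 11*√11) = 164 - 11*√11 ≈ 127.52)
191*(Q(-21) + P) = 191*(-21*(-20 - 21) + (164 - 11*√11)) = 191*(-21*(-41) + (164 - 11*√11)) = 191*(861 + (164 - 11*√11)) = 191*(1025 - 11*√11) = 195775 - 2101*√11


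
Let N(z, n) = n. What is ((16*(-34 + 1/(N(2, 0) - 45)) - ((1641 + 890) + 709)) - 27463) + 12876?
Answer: -826711/45 ≈ -18371.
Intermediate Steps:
((16*(-34 + 1/(N(2, 0) - 45)) - ((1641 + 890) + 709)) - 27463) + 12876 = ((16*(-34 + 1/(0 - 45)) - ((1641 + 890) + 709)) - 27463) + 12876 = ((16*(-34 + 1/(-45)) - (2531 + 709)) - 27463) + 12876 = ((16*(-34 - 1/45) - 1*3240) - 27463) + 12876 = ((16*(-1531/45) - 3240) - 27463) + 12876 = ((-24496/45 - 3240) - 27463) + 12876 = (-170296/45 - 27463) + 12876 = -1406131/45 + 12876 = -826711/45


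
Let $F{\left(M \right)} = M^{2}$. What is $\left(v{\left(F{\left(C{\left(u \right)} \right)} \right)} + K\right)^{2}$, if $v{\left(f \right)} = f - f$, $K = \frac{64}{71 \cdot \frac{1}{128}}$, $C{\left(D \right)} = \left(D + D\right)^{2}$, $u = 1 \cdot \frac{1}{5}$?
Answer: $\frac{67108864}{5041} \approx 13313.0$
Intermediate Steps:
$u = \frac{1}{5}$ ($u = 1 \cdot \frac{1}{5} = \frac{1}{5} \approx 0.2$)
$C{\left(D \right)} = 4 D^{2}$ ($C{\left(D \right)} = \left(2 D\right)^{2} = 4 D^{2}$)
$K = \frac{8192}{71}$ ($K = \frac{64}{71 \cdot \frac{1}{128}} = \frac{64}{\frac{71}{128}} = 64 \cdot \frac{128}{71} = \frac{8192}{71} \approx 115.38$)
$v{\left(f \right)} = 0$
$\left(v{\left(F{\left(C{\left(u \right)} \right)} \right)} + K\right)^{2} = \left(0 + \frac{8192}{71}\right)^{2} = \left(\frac{8192}{71}\right)^{2} = \frac{67108864}{5041}$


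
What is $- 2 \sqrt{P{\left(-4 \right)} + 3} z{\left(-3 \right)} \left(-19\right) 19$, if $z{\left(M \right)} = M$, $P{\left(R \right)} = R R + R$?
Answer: $- 2166 \sqrt{15} \approx -8388.9$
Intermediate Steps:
$P{\left(R \right)} = R + R^{2}$ ($P{\left(R \right)} = R^{2} + R = R + R^{2}$)
$- 2 \sqrt{P{\left(-4 \right)} + 3} z{\left(-3 \right)} \left(-19\right) 19 = - 2 \sqrt{- 4 \left(1 - 4\right) + 3} \left(-3\right) \left(-19\right) 19 = - 2 \sqrt{\left(-4\right) \left(-3\right) + 3} \left(-3\right) \left(-19\right) 19 = - 2 \sqrt{12 + 3} \left(-3\right) \left(-19\right) 19 = - 2 \sqrt{15} \left(-3\right) \left(-19\right) 19 = 6 \sqrt{15} \left(-19\right) 19 = - 114 \sqrt{15} \cdot 19 = - 2166 \sqrt{15}$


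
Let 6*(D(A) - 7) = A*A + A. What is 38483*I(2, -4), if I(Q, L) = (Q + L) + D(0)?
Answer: 192415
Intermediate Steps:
D(A) = 7 + A/6 + A²/6 (D(A) = 7 + (A*A + A)/6 = 7 + (A² + A)/6 = 7 + (A + A²)/6 = 7 + (A/6 + A²/6) = 7 + A/6 + A²/6)
I(Q, L) = 7 + L + Q (I(Q, L) = (Q + L) + (7 + (⅙)*0 + (⅙)*0²) = (L + Q) + (7 + 0 + (⅙)*0) = (L + Q) + (7 + 0 + 0) = (L + Q) + 7 = 7 + L + Q)
38483*I(2, -4) = 38483*(7 - 4 + 2) = 38483*5 = 192415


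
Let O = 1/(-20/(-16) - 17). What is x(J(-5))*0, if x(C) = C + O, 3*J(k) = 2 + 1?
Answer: 0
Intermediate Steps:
J(k) = 1 (J(k) = (2 + 1)/3 = (1/3)*3 = 1)
O = -4/63 (O = 1/(-20*(-1/16) - 17) = 1/(5/4 - 17) = 1/(-63/4) = -4/63 ≈ -0.063492)
x(C) = -4/63 + C (x(C) = C - 4/63 = -4/63 + C)
x(J(-5))*0 = (-4/63 + 1)*0 = (59/63)*0 = 0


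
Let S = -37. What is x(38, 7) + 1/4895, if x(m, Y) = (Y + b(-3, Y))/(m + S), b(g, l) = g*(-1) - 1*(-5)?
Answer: 73426/4895 ≈ 15.000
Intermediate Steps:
b(g, l) = 5 - g (b(g, l) = -g + 5 = 5 - g)
x(m, Y) = (8 + Y)/(-37 + m) (x(m, Y) = (Y + (5 - 1*(-3)))/(m - 37) = (Y + (5 + 3))/(-37 + m) = (Y + 8)/(-37 + m) = (8 + Y)/(-37 + m))
x(38, 7) + 1/4895 = (8 + 7)/(-37 + 38) + 1/4895 = 15/1 + 1/4895 = 1*15 + 1/4895 = 15 + 1/4895 = 73426/4895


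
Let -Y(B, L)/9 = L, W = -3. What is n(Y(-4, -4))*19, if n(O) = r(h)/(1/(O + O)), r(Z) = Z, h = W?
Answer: -4104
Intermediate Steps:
h = -3
Y(B, L) = -9*L
n(O) = -6*O
n(Y(-4, -4))*19 = -(-54)*(-4)*19 = -6*36*19 = -216*19 = -4104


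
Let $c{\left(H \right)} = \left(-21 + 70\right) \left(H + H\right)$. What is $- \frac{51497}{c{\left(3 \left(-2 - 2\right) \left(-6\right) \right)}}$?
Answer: $- \frac{51497}{7056} \approx -7.2983$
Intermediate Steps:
$c{\left(H \right)} = 98 H$ ($c{\left(H \right)} = 49 \cdot 2 H = 98 H$)
$- \frac{51497}{c{\left(3 \left(-2 - 2\right) \left(-6\right) \right)}} = - \frac{51497}{98 \cdot 3 \left(-2 - 2\right) \left(-6\right)} = - \frac{51497}{98 \cdot 3 \left(-4\right) \left(-6\right)} = - \frac{51497}{98 \left(\left(-12\right) \left(-6\right)\right)} = - \frac{51497}{98 \cdot 72} = - \frac{51497}{7056}$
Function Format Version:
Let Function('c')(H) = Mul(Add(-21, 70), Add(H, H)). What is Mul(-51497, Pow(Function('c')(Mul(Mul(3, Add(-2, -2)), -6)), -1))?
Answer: Rational(-51497, 7056) ≈ -7.2983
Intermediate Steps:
Function('c')(H) = Mul(98, H) (Function('c')(H) = Mul(49, Mul(2, H)) = Mul(98, H))
Mul(-51497, Pow(Function('c')(Mul(Mul(3, Add(-2, -2)), -6)), -1)) = Mul(-51497, Pow(Mul(98, Mul(Mul(3, Add(-2, -2)), -6)), -1)) = Mul(-51497, Pow(Mul(98, Mul(Mul(3, -4), -6)), -1)) = Mul(-51497, Pow(Mul(98, Mul(-12, -6)), -1)) = Mul(-51497, Pow(Mul(98, 72), -1)) = Mul(-51497, Pow(7056, -1)) = Mul(-51497, Rational(1, 7056)) = Rational(-51497, 7056)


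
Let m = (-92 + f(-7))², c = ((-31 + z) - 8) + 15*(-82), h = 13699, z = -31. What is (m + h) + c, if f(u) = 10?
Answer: 19123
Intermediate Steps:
c = -1300 (c = ((-31 - 31) - 8) + 15*(-82) = (-62 - 8) - 1230 = -70 - 1230 = -1300)
m = 6724 (m = (-92 + 10)² = (-82)² = 6724)
(m + h) + c = (6724 + 13699) - 1300 = 20423 - 1300 = 19123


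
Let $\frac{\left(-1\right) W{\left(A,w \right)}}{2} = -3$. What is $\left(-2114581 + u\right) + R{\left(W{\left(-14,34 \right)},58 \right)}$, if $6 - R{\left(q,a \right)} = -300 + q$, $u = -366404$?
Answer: $-2480685$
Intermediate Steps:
$W{\left(A,w \right)} = 6$ ($W{\left(A,w \right)} = \left(-2\right) \left(-3\right) = 6$)
$R{\left(q,a \right)} = 306 - q$ ($R{\left(q,a \right)} = 6 - \left(-300 + q\right) = 306 - q$)
$\left(-2114581 + u\right) + R{\left(W{\left(-14,34 \right)},58 \right)} = \left(-2114581 - 366404\right) + \left(306 - 6\right) = -2480985 + \left(306 - 6\right) = -2480985 + 300 = -2480685$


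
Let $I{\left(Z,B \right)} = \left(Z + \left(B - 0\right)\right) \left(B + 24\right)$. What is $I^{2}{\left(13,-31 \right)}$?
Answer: $15876$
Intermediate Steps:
$I{\left(Z,B \right)} = \left(24 + B\right) \left(B + Z\right)$ ($I{\left(Z,B \right)} = \left(Z + \left(B + 0\right)\right) \left(24 + B\right) = \left(Z + B\right) \left(24 + B\right) = \left(B + Z\right) \left(24 + B\right) = \left(24 + B\right) \left(B + Z\right)$)
$I^{2}{\left(13,-31 \right)} = \left(\left(-31\right)^{2} + 24 \left(-31\right) + 24 \cdot 13 - 403\right)^{2} = \left(961 - 744 + 312 - 403\right)^{2} = 126^{2} = 15876$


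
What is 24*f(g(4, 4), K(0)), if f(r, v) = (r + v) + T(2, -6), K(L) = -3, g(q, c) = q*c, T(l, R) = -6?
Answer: 168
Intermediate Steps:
g(q, c) = c*q
f(r, v) = -6 + r + v (f(r, v) = (r + v) - 6 = -6 + r + v)
24*f(g(4, 4), K(0)) = 24*(-6 + 4*4 - 3) = 24*(-6 + 16 - 3) = 24*7 = 168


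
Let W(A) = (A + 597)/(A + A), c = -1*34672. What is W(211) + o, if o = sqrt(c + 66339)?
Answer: 404/211 + sqrt(31667) ≈ 179.87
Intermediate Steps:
c = -34672
o = sqrt(31667) (o = sqrt(-34672 + 66339) = sqrt(31667) ≈ 177.95)
W(A) = (597 + A)/(2*A) (W(A) = (597 + A)/((2*A)) = (597 + A)*(1/(2*A)) = (597 + A)/(2*A))
W(211) + o = (1/2)*(597 + 211)/211 + sqrt(31667) = (1/2)*(1/211)*808 + sqrt(31667) = 404/211 + sqrt(31667)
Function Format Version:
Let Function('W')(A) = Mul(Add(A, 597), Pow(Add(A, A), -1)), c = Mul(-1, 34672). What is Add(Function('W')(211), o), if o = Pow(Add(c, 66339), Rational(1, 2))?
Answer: Add(Rational(404, 211), Pow(31667, Rational(1, 2))) ≈ 179.87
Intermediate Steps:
c = -34672
o = Pow(31667, Rational(1, 2)) (o = Pow(Add(-34672, 66339), Rational(1, 2)) = Pow(31667, Rational(1, 2)) ≈ 177.95)
Function('W')(A) = Mul(Rational(1, 2), Pow(A, -1), Add(597, A)) (Function('W')(A) = Mul(Add(597, A), Pow(Mul(2, A), -1)) = Mul(Add(597, A), Mul(Rational(1, 2), Pow(A, -1))) = Mul(Rational(1, 2), Pow(A, -1), Add(597, A)))
Add(Function('W')(211), o) = Add(Mul(Rational(1, 2), Pow(211, -1), Add(597, 211)), Pow(31667, Rational(1, 2))) = Add(Mul(Rational(1, 2), Rational(1, 211), 808), Pow(31667, Rational(1, 2))) = Add(Rational(404, 211), Pow(31667, Rational(1, 2)))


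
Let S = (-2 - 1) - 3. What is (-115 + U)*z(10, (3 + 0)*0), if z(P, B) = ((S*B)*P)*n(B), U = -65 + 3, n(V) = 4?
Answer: 0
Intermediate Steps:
U = -62
S = -6 (S = -3 - 3 = -6)
z(P, B) = -24*B*P (z(P, B) = ((-6*B)*P)*4 = -6*B*P*4 = -24*B*P)
(-115 + U)*z(10, (3 + 0)*0) = (-115 - 62)*(-24*(3 + 0)*0*10) = -(-4248)*3*0*10 = -(-4248)*0*10 = -177*0 = 0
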